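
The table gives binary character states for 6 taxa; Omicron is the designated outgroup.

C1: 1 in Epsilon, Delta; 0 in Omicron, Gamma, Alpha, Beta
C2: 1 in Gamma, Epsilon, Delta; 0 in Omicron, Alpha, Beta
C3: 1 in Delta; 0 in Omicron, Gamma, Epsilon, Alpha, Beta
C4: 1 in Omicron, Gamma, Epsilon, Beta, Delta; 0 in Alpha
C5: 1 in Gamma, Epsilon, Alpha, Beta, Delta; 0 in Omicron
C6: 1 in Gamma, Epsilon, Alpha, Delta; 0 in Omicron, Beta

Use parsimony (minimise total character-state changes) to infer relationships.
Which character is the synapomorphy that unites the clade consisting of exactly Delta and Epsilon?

Character polarity is set by the outgroup: the derived state is whichever differs from the outgroup's state, so for C4 the derived state is '0', and for the remaining characters it is '1'.
C1: derived state '1' in Delta and Epsilon only — synapomorphy for {Delta, Epsilon}.
C2: derived state '1' in Delta, Epsilon, and Gamma only — synapomorphy for {Delta, Epsilon, Gamma}.
C3: derived state '1' in Delta only — an autapomorphy, so it tells us nothing about relationships among taxa.
C4: derived state '0' in Alpha only — an autapomorphy, so it tells us nothing about relationships among taxa.
All ingroup taxa share the derived state '1' for C5; it defines the ingroup but does not resolve relationships within it.
Only Alpha, Delta, Epsilon, and Gamma show the derived state '1' for C6, supporting them as a clade.
Most parsimonious ingroup topology: (((Gamma,(Epsilon,Delta)),Alpha),Beta).
The clade {Delta, Epsilon} is supported by C1: its derived state '1' occurs in exactly those taxa and in no other taxon (including the outgroup).

C1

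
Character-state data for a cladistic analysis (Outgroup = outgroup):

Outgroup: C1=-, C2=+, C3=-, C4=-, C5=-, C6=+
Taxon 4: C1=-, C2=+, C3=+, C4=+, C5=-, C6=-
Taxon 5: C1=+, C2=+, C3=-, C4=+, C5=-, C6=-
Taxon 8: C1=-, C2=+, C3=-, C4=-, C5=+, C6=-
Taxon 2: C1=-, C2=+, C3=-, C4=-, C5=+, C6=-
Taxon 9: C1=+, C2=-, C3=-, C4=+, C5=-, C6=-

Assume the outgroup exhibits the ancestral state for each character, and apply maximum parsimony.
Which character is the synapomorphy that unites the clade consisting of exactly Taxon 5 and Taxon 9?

Character polarity is set by the outgroup: the derived state is whichever differs from the outgroup's state, so for C2, C6 the derived state is '-', and for the remaining characters it is '+'.
C1 (derived state '+') is shared by Taxon 5 and Taxon 9 — a synapomorphy uniting that clade.
C2: derived state '-' in Taxon 9 only — an autapomorphy, so it tells us nothing about relationships among taxa.
C3 (derived state '+') is unique to Taxon 4 (autapomorphy; uninformative for grouping).
Only Taxon 4, Taxon 5, and Taxon 9 show the derived state '+' for C4, supporting them as a clade.
Only Taxon 2 and Taxon 8 show the derived state '+' for C5, supporting them as a clade.
C6 (derived state '-') is shared by all ingroup taxa — unites the whole ingroup.
Most parsimonious ingroup topology: ((Taxon 4,(Taxon 5,Taxon 9)),(Taxon 8,Taxon 2)).
The clade {Taxon 5, Taxon 9} is supported by C1: its derived state '+' occurs in exactly those taxa and in no other taxon (including the outgroup).

C1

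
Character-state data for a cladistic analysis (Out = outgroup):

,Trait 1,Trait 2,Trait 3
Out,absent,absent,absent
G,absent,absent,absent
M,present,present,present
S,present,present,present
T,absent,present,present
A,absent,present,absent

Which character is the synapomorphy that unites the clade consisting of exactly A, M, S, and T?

Trait 2

The outgroup has state 'absent' for every character, so 'present' is the derived state throughout.
Only M and S show the derived state 'present' for Trait 1, supporting them as a clade.
Only A, M, S, and T show the derived state 'present' for Trait 2, supporting them as a clade.
Trait 3: derived state 'present' in M, S, and T only — synapomorphy for {M, S, T}.
Most parsimonious ingroup topology: (G,(((M,S),T),A)).
The clade {A, M, S, T} is supported by Trait 2: its derived state 'present' occurs in exactly those taxa and in no other taxon (including the outgroup).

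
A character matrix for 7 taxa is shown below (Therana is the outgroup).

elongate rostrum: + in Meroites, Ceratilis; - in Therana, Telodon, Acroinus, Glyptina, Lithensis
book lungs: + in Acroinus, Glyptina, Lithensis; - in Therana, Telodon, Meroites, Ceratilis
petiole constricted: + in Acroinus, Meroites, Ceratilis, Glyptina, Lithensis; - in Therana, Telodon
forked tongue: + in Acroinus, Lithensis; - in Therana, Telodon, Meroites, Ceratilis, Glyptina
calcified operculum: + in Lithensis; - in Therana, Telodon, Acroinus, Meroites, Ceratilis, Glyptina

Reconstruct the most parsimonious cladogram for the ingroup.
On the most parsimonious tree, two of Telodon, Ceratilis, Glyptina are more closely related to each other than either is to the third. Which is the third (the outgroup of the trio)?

The outgroup has state '-' for every character, so '+' is the derived state throughout.
elongate rostrum: derived state '+' in Ceratilis and Meroites only — synapomorphy for {Ceratilis, Meroites}.
book lungs (derived state '+') is shared by Acroinus, Glyptina, and Lithensis — a synapomorphy uniting that clade.
petiole constricted (derived state '+') is shared by Acroinus, Ceratilis, Glyptina, Lithensis, and Meroites — a synapomorphy uniting that clade.
forked tongue (derived state '+') is shared by Acroinus and Lithensis — a synapomorphy uniting that clade.
calcified operculum (derived state '+') is unique to Lithensis (autapomorphy; uninformative for grouping).
Most parsimonious ingroup topology: (Telodon,(((Acroinus,Lithensis),Glyptina),(Meroites,Ceratilis))).
Ceratilis and Glyptina share a more recent common ancestor with each other than either does with Telodon, so Telodon is the least closely related of the three.

Telodon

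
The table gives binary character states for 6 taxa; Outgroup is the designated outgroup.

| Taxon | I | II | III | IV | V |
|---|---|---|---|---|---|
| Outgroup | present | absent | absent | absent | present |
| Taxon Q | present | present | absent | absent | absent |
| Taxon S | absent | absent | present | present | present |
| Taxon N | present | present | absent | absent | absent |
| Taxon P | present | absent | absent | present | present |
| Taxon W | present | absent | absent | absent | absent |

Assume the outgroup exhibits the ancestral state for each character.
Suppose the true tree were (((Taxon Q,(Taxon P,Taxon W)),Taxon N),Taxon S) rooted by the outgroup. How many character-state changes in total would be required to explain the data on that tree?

8

Map each character onto (((Taxon Q,(Taxon P,Taxon W)),Taxon N),Taxon S) (rooted by Outgroup) and count the minimum state changes it requires (Fitch parsimony):
I: 1; II: 2; III: 1; IV: 2; V: 2.
Total tree length = 8.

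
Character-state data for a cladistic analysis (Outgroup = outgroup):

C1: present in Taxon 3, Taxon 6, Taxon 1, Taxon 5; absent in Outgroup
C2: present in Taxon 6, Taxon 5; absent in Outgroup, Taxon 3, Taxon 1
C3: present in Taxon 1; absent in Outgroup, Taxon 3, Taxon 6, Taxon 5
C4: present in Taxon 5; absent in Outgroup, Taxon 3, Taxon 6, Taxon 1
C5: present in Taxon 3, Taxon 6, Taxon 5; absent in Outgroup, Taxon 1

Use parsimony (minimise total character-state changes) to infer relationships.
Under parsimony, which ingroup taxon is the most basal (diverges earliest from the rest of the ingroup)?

The outgroup has state 'absent' for every character, so 'present' is the derived state throughout.
All ingroup taxa share the derived state 'present' for C1; it defines the ingroup but does not resolve relationships within it.
C2 (derived state 'present') is shared by Taxon 5 and Taxon 6 — a synapomorphy uniting that clade.
C3: derived state 'present' in Taxon 1 only — an autapomorphy, so it tells us nothing about relationships among taxa.
C4 (derived state 'present') is unique to Taxon 5 (autapomorphy; uninformative for grouping).
C5: derived state 'present' in Taxon 3, Taxon 5, and Taxon 6 only — synapomorphy for {Taxon 3, Taxon 5, Taxon 6}.
Most parsimonious ingroup topology: ((Taxon 3,(Taxon 6,Taxon 5)),Taxon 1).
Taxon 1 is sister to the clade containing all other ingroup taxa, so it is the earliest-diverging (most basal) ingroup lineage.

Taxon 1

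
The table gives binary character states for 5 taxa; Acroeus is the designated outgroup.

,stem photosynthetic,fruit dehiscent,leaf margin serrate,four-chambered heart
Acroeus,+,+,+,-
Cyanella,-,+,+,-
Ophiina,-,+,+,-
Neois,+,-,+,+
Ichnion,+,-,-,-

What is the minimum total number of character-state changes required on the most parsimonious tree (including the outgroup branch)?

Character polarity is set by the outgroup: the derived state is whichever differs from the outgroup's state, so for stem photosynthetic, fruit dehiscent, leaf margin serrate the derived state is '-', and for the remaining characters it is '+'.
stem photosynthetic (derived state '-') is shared by Cyanella and Ophiina — a synapomorphy uniting that clade.
fruit dehiscent (derived state '-') is shared by Ichnion and Neois — a synapomorphy uniting that clade.
leaf margin serrate (derived state '-') is unique to Ichnion (autapomorphy; uninformative for grouping).
four-chambered heart: derived state '+' in Neois only — an autapomorphy, so it tells us nothing about relationships among taxa.
Most parsimonious ingroup topology: ((Cyanella,Ophiina),(Neois,Ichnion)).
Changes per character on this tree: stem photosynthetic: 1; fruit dehiscent: 1; leaf margin serrate: 1; four-chambered heart: 1.
Total = 4.

4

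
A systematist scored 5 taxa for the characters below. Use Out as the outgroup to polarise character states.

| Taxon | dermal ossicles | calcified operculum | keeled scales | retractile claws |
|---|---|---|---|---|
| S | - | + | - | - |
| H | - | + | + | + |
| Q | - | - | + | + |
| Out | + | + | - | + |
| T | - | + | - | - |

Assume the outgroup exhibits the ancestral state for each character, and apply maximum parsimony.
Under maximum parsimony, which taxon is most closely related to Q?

H

Character polarity is set by the outgroup: the derived state is whichever differs from the outgroup's state, so for dermal ossicles, calcified operculum, retractile claws the derived state is '-', and for the remaining characters it is '+'.
All ingroup taxa share the derived state '-' for dermal ossicles; it defines the ingroup but does not resolve relationships within it.
calcified operculum: derived state '-' in Q only — an autapomorphy, so it tells us nothing about relationships among taxa.
keeled scales: derived state '+' in H and Q only — synapomorphy for {H, Q}.
retractile claws: derived state '-' in S and T only — synapomorphy for {S, T}.
Most parsimonious ingroup topology: ((Q,H),(T,S)).
Q and H form a cherry on this tree, so they are sister taxa.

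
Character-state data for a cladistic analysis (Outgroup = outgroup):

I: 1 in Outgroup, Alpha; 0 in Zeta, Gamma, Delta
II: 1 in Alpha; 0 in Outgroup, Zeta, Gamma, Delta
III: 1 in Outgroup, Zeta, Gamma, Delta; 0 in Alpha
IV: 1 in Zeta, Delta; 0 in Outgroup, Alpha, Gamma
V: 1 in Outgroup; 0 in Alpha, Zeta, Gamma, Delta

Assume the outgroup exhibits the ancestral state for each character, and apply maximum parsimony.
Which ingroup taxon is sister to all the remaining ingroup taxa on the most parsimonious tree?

Character polarity is set by the outgroup: the derived state is whichever differs from the outgroup's state, so for I, III, V the derived state is '0', and for the remaining characters it is '1'.
Only Delta, Gamma, and Zeta show the derived state '0' for I, supporting them as a clade.
II (derived state '1') is unique to Alpha (autapomorphy; uninformative for grouping).
III (derived state '0') is unique to Alpha (autapomorphy; uninformative for grouping).
IV: derived state '1' in Delta and Zeta only — synapomorphy for {Delta, Zeta}.
V (derived state '0') is shared by all ingroup taxa — unites the whole ingroup.
Most parsimonious ingroup topology: (Alpha,((Zeta,Delta),Gamma)).
Alpha is sister to the clade containing all other ingroup taxa, so it is the earliest-diverging (most basal) ingroup lineage.

Alpha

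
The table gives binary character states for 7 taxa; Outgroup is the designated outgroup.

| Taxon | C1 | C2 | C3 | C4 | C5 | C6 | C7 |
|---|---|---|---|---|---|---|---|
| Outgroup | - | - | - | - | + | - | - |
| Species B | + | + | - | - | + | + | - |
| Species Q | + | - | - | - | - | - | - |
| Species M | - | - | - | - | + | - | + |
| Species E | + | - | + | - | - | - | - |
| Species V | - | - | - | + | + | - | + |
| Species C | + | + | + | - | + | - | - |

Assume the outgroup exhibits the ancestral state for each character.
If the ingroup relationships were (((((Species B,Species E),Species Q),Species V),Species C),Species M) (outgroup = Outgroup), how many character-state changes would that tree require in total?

12

Map each character onto (((((Species B,Species E),Species Q),Species V),Species C),Species M) (rooted by Outgroup) and count the minimum state changes it requires (Fitch parsimony):
C1: 2; C2: 2; C3: 2; C4: 1; C5: 2; C6: 1; C7: 2.
Total tree length = 12.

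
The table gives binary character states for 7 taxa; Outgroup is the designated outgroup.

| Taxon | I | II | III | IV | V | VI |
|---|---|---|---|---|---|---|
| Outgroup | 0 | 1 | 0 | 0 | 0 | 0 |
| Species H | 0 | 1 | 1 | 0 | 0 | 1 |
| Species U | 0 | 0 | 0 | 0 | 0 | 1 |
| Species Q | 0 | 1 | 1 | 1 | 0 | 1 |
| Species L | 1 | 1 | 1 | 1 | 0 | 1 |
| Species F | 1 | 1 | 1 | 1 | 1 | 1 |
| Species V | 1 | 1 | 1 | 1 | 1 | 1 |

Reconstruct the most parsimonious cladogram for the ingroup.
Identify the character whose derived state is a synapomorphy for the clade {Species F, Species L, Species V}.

Character polarity is set by the outgroup: the derived state is whichever differs from the outgroup's state, so for II the derived state is '0', and for the remaining characters it is '1'.
I: derived state '1' in Species F, Species L, and Species V only — synapomorphy for {Species F, Species L, Species V}.
II (derived state '0') is unique to Species U (autapomorphy; uninformative for grouping).
III (derived state '1') is shared by Species F, Species H, Species L, Species Q, and Species V — a synapomorphy uniting that clade.
IV: derived state '1' in Species F, Species L, Species Q, and Species V only — synapomorphy for {Species F, Species L, Species Q, Species V}.
Only Species F and Species V show the derived state '1' for V, supporting them as a clade.
All ingroup taxa share the derived state '1' for VI; it defines the ingroup but does not resolve relationships within it.
Most parsimonious ingroup topology: ((Species H,(Species Q,(Species L,(Species F,Species V)))),Species U).
The clade {Species F, Species L, Species V} is supported by I: its derived state '1' occurs in exactly those taxa and in no other taxon (including the outgroup).

I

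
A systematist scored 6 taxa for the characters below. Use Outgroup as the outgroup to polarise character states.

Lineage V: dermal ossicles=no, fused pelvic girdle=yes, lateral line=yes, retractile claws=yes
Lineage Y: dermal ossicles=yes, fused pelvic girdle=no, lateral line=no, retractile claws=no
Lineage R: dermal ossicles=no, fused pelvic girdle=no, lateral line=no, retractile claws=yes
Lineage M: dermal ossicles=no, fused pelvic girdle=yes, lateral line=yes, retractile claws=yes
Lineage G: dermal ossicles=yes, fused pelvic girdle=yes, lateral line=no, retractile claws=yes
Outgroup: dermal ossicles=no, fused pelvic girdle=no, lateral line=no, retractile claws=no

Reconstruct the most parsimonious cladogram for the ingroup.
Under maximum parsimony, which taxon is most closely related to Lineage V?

Lineage M

The outgroup has state 'no' for every character, so 'yes' is the derived state throughout.
dermal ossicles groups Lineage G and Lineage Y, which is incompatible with the clades supported by the remaining characters; treating it as convergent (homoplasy) costs fewer steps than any alternative tree.
Only Lineage G, Lineage M, and Lineage V show the derived state 'yes' for fused pelvic girdle, supporting them as a clade.
Only Lineage M and Lineage V show the derived state 'yes' for lateral line, supporting them as a clade.
retractile claws: derived state 'yes' in Lineage G, Lineage M, Lineage R, and Lineage V only — synapomorphy for {Lineage G, Lineage M, Lineage R, Lineage V}.
Most parsimonious ingroup topology: ((((Lineage V,Lineage M),Lineage G),Lineage R),Lineage Y).
Lineage V and Lineage M form a cherry on this tree, so they are sister taxa.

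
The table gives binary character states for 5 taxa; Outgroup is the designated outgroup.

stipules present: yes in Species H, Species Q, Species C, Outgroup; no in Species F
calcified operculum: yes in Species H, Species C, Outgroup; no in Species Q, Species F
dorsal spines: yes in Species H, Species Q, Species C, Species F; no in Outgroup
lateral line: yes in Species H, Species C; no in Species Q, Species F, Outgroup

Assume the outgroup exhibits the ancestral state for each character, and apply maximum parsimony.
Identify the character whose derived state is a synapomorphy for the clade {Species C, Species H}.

Character polarity is set by the outgroup: the derived state is whichever differs from the outgroup's state, so for stipules present, calcified operculum the derived state is 'no', and for the remaining characters it is 'yes'.
stipules present (derived state 'no') is unique to Species F (autapomorphy; uninformative for grouping).
Only Species F and Species Q show the derived state 'no' for calcified operculum, supporting them as a clade.
dorsal spines (derived state 'yes') is shared by all ingroup taxa — unites the whole ingroup.
Only Species C and Species H show the derived state 'yes' for lateral line, supporting them as a clade.
Most parsimonious ingroup topology: ((Species C,Species H),(Species Q,Species F)).
The clade {Species C, Species H} is supported by lateral line: its derived state 'yes' occurs in exactly those taxa and in no other taxon (including the outgroup).

lateral line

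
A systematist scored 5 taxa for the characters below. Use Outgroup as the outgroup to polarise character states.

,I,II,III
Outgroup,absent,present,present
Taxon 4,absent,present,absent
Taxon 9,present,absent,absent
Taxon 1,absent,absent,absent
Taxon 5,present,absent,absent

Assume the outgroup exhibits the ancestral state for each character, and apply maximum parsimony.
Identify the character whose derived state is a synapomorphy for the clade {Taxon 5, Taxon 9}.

Character polarity is set by the outgroup: the derived state is whichever differs from the outgroup's state, so for II, III the derived state is 'absent', and for the remaining characters it is 'present'.
I (derived state 'present') is shared by Taxon 5 and Taxon 9 — a synapomorphy uniting that clade.
II (derived state 'absent') is shared by Taxon 1, Taxon 5, and Taxon 9 — a synapomorphy uniting that clade.
III (derived state 'absent') is shared by all ingroup taxa — unites the whole ingroup.
Most parsimonious ingroup topology: (Taxon 4,((Taxon 9,Taxon 5),Taxon 1)).
The clade {Taxon 5, Taxon 9} is supported by I: its derived state 'present' occurs in exactly those taxa and in no other taxon (including the outgroup).

I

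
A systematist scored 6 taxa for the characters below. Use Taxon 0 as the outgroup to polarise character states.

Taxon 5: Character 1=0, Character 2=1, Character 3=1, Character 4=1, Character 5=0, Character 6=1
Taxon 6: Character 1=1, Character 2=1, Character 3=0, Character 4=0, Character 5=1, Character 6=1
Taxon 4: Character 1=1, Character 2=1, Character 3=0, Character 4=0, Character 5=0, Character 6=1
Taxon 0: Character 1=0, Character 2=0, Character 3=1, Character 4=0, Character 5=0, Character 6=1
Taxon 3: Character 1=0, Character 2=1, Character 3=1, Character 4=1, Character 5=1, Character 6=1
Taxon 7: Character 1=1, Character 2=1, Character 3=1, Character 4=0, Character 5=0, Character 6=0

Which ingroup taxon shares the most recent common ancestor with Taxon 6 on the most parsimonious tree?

Taxon 4

Character polarity is set by the outgroup: the derived state is whichever differs from the outgroup's state, so for Character 3, Character 6 the derived state is '0', and for the remaining characters it is '1'.
Character 1: derived state '1' in Taxon 4, Taxon 6, and Taxon 7 only — synapomorphy for {Taxon 4, Taxon 6, Taxon 7}.
Character 2 (derived state '1') is shared by all ingroup taxa — unites the whole ingroup.
Only Taxon 4 and Taxon 6 show the derived state '0' for Character 3, supporting them as a clade.
Character 4: derived state '1' in Taxon 3 and Taxon 5 only — synapomorphy for {Taxon 3, Taxon 5}.
Character 5 groups Taxon 3 and Taxon 6, which is incompatible with the clades supported by the remaining characters; treating it as convergent (homoplasy) costs fewer steps than any alternative tree.
Character 6: derived state '0' in Taxon 7 only — an autapomorphy, so it tells us nothing about relationships among taxa.
Most parsimonious ingroup topology: ((Taxon 5,Taxon 3),((Taxon 6,Taxon 4),Taxon 7)).
Taxon 6 and Taxon 4 form a cherry on this tree, so they are sister taxa.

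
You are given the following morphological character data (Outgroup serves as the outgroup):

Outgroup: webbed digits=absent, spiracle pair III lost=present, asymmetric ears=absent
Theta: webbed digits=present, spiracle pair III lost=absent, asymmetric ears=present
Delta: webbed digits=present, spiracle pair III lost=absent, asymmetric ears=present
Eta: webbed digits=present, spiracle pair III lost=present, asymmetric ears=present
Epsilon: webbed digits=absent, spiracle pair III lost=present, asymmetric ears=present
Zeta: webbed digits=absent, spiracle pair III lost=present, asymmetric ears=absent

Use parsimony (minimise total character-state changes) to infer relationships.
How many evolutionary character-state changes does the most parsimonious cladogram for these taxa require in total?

Character polarity is set by the outgroup: the derived state is whichever differs from the outgroup's state, so for spiracle pair III lost the derived state is 'absent', and for the remaining characters it is 'present'.
webbed digits (derived state 'present') is shared by Delta, Eta, and Theta — a synapomorphy uniting that clade.
spiracle pair III lost (derived state 'absent') is shared by Delta and Theta — a synapomorphy uniting that clade.
asymmetric ears (derived state 'present') is shared by Delta, Epsilon, Eta, and Theta — a synapomorphy uniting that clade.
Most parsimonious ingroup topology: ((((Theta,Delta),Eta),Epsilon),Zeta).
Changes per character on this tree: webbed digits: 1; spiracle pair III lost: 1; asymmetric ears: 1.
Total = 3.

3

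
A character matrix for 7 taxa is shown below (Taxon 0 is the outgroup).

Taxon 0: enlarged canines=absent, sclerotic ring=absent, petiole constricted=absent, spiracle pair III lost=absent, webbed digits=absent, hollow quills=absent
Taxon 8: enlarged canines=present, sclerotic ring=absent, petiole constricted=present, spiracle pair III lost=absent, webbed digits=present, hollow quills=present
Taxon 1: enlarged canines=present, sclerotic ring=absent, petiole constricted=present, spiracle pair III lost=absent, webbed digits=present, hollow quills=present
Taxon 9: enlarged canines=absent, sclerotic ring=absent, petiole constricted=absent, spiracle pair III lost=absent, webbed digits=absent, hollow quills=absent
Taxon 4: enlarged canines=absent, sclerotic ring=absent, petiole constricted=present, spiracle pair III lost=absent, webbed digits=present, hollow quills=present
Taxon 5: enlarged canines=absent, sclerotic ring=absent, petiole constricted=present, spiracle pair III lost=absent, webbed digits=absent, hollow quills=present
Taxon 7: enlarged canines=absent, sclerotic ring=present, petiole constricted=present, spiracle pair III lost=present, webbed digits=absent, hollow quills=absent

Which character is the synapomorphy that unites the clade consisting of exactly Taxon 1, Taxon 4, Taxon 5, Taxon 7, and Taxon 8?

The outgroup has state 'absent' for every character, so 'present' is the derived state throughout.
Only Taxon 1 and Taxon 8 show the derived state 'present' for enlarged canines, supporting them as a clade.
sclerotic ring: derived state 'present' in Taxon 7 only — an autapomorphy, so it tells us nothing about relationships among taxa.
Only Taxon 1, Taxon 4, Taxon 5, Taxon 7, and Taxon 8 show the derived state 'present' for petiole constricted, supporting them as a clade.
spiracle pair III lost: derived state 'present' in Taxon 7 only — an autapomorphy, so it tells us nothing about relationships among taxa.
webbed digits: derived state 'present' in Taxon 1, Taxon 4, and Taxon 8 only — synapomorphy for {Taxon 1, Taxon 4, Taxon 8}.
Only Taxon 1, Taxon 4, Taxon 5, and Taxon 8 show the derived state 'present' for hollow quills, supporting them as a clade.
Most parsimonious ingroup topology: (((((Taxon 8,Taxon 1),Taxon 4),Taxon 5),Taxon 7),Taxon 9).
The clade {Taxon 1, Taxon 4, Taxon 5, Taxon 7, Taxon 8} is supported by petiole constricted: its derived state 'present' occurs in exactly those taxa and in no other taxon (including the outgroup).

petiole constricted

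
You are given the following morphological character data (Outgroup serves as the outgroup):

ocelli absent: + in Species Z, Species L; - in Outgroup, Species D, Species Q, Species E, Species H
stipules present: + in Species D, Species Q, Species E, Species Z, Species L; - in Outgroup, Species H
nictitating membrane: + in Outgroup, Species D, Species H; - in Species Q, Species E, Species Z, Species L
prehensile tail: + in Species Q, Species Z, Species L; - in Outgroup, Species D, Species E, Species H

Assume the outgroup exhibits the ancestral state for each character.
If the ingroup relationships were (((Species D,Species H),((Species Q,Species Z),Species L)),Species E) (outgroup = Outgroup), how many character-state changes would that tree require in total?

Map each character onto (((Species D,Species H),((Species Q,Species Z),Species L)),Species E) (rooted by Outgroup) and count the minimum state changes it requires (Fitch parsimony):
ocelli absent: 2; stipules present: 2; nictitating membrane: 2; prehensile tail: 1.
Total tree length = 7.

7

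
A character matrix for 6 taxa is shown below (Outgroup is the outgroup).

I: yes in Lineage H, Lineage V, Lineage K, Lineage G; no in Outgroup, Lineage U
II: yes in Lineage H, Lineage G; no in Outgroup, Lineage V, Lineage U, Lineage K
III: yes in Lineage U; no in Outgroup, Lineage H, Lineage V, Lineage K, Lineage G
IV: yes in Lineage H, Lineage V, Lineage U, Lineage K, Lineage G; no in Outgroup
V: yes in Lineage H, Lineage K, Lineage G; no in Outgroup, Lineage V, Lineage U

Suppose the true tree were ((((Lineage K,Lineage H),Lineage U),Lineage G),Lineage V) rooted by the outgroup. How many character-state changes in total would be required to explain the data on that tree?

Map each character onto ((((Lineage K,Lineage H),Lineage U),Lineage G),Lineage V) (rooted by Outgroup) and count the minimum state changes it requires (Fitch parsimony):
I: 2; II: 2; III: 1; IV: 1; V: 2.
Total tree length = 8.

8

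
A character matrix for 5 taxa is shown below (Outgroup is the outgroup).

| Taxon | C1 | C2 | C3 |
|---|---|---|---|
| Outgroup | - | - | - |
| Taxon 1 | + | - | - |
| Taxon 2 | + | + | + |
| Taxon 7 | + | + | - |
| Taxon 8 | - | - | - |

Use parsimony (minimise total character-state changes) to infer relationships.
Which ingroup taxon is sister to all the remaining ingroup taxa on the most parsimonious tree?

The outgroup has state '-' for every character, so '+' is the derived state throughout.
Only Taxon 1, Taxon 2, and Taxon 7 show the derived state '+' for C1, supporting them as a clade.
C2: derived state '+' in Taxon 2 and Taxon 7 only — synapomorphy for {Taxon 2, Taxon 7}.
C3: derived state '+' in Taxon 2 only — an autapomorphy, so it tells us nothing about relationships among taxa.
Most parsimonious ingroup topology: ((Taxon 1,(Taxon 2,Taxon 7)),Taxon 8).
Taxon 8 is sister to the clade containing all other ingroup taxa, so it is the earliest-diverging (most basal) ingroup lineage.

Taxon 8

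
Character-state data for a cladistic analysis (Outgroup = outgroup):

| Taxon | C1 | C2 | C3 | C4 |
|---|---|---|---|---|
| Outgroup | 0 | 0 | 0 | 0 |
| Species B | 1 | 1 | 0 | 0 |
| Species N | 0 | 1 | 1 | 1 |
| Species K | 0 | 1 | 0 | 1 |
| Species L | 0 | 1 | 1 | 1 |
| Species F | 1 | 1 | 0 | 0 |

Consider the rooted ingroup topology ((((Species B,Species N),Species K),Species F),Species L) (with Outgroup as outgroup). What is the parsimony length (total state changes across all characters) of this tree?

8

Map each character onto ((((Species B,Species N),Species K),Species F),Species L) (rooted by Outgroup) and count the minimum state changes it requires (Fitch parsimony):
C1: 2; C2: 1; C3: 2; C4: 3.
Total tree length = 8.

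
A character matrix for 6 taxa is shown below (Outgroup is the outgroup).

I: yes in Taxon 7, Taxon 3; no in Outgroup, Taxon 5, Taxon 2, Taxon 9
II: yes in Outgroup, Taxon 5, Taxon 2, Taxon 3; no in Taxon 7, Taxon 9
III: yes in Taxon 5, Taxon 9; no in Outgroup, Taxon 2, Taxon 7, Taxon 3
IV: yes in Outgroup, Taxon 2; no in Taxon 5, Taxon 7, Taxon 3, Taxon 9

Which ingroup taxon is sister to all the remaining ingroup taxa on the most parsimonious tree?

Taxon 2

Character polarity is set by the outgroup: the derived state is whichever differs from the outgroup's state, so for II, IV the derived state is 'no', and for the remaining characters it is 'yes'.
I (derived state 'yes') is shared by Taxon 3 and Taxon 7 — a synapomorphy uniting that clade.
II (state 'no') occurs in Taxon 7 and Taxon 9 but conflicts with the nesting implied by the other characters — most parsimoniously interpreted as homoplasy.
Only Taxon 5 and Taxon 9 show the derived state 'yes' for III, supporting them as a clade.
IV (derived state 'no') is shared by Taxon 3, Taxon 5, Taxon 7, and Taxon 9 — a synapomorphy uniting that clade.
Most parsimonious ingroup topology: (((Taxon 5,Taxon 9),(Taxon 7,Taxon 3)),Taxon 2).
Taxon 2 is sister to the clade containing all other ingroup taxa, so it is the earliest-diverging (most basal) ingroup lineage.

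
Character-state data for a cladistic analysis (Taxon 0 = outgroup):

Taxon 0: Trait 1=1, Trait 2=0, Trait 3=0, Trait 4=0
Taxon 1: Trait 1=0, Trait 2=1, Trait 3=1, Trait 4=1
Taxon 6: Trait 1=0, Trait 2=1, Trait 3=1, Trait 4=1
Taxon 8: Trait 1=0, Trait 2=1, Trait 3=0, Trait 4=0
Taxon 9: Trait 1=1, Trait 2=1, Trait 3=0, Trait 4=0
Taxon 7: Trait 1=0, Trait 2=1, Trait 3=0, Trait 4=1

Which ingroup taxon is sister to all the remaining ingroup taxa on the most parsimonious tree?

Character polarity is set by the outgroup: the derived state is whichever differs from the outgroup's state, so for Trait 1 the derived state is '0', and for the remaining characters it is '1'.
Only Taxon 1, Taxon 6, Taxon 7, and Taxon 8 show the derived state '0' for Trait 1, supporting them as a clade.
Trait 2 (derived state '1') is shared by all ingroup taxa — unites the whole ingroup.
Only Taxon 1 and Taxon 6 show the derived state '1' for Trait 3, supporting them as a clade.
Trait 4: derived state '1' in Taxon 1, Taxon 6, and Taxon 7 only — synapomorphy for {Taxon 1, Taxon 6, Taxon 7}.
Most parsimonious ingroup topology: ((((Taxon 1,Taxon 6),Taxon 7),Taxon 8),Taxon 9).
Taxon 9 is sister to the clade containing all other ingroup taxa, so it is the earliest-diverging (most basal) ingroup lineage.

Taxon 9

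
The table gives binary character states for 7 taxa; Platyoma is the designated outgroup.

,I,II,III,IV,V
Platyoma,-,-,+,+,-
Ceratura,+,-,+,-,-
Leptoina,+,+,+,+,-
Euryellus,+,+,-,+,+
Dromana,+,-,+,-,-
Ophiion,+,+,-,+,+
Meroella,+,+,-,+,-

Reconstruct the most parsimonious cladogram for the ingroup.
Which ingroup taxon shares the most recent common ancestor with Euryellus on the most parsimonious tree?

Ophiion

Character polarity is set by the outgroup: the derived state is whichever differs from the outgroup's state, so for III, IV the derived state is '-', and for the remaining characters it is '+'.
I (derived state '+') is shared by all ingroup taxa — unites the whole ingroup.
II: derived state '+' in Euryellus, Leptoina, Meroella, and Ophiion only — synapomorphy for {Euryellus, Leptoina, Meroella, Ophiion}.
III (derived state '-') is shared by Euryellus, Meroella, and Ophiion — a synapomorphy uniting that clade.
IV (derived state '-') is shared by Ceratura and Dromana — a synapomorphy uniting that clade.
Only Euryellus and Ophiion show the derived state '+' for V, supporting them as a clade.
Most parsimonious ingroup topology: ((Ceratura,Dromana),(Leptoina,((Euryellus,Ophiion),Meroella))).
Euryellus and Ophiion form a cherry on this tree, so they are sister taxa.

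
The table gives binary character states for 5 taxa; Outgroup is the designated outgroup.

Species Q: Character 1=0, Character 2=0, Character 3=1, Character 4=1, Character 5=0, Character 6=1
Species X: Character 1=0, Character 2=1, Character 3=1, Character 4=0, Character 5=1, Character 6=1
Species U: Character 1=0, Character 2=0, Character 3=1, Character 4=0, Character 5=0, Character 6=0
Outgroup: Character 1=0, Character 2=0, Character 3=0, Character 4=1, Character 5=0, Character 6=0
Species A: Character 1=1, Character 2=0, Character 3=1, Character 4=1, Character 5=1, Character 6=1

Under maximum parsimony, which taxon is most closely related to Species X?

Character polarity is set by the outgroup: the derived state is whichever differs from the outgroup's state, so for Character 4 the derived state is '0', and for the remaining characters it is '1'.
Character 1 (derived state '1') is unique to Species A (autapomorphy; uninformative for grouping).
Character 2 (derived state '1') is unique to Species X (autapomorphy; uninformative for grouping).
All ingroup taxa share the derived state '1' for Character 3; it defines the ingroup but does not resolve relationships within it.
Character 4 groups Species U and Species X, which is incompatible with the clades supported by the remaining characters; treating it as convergent (homoplasy) costs fewer steps than any alternative tree.
Only Species A and Species X show the derived state '1' for Character 5, supporting them as a clade.
Only Species A, Species Q, and Species X show the derived state '1' for Character 6, supporting them as a clade.
Most parsimonious ingroup topology: ((Species Q,(Species A,Species X)),Species U).
Species X and Species A form a cherry on this tree, so they are sister taxa.

Species A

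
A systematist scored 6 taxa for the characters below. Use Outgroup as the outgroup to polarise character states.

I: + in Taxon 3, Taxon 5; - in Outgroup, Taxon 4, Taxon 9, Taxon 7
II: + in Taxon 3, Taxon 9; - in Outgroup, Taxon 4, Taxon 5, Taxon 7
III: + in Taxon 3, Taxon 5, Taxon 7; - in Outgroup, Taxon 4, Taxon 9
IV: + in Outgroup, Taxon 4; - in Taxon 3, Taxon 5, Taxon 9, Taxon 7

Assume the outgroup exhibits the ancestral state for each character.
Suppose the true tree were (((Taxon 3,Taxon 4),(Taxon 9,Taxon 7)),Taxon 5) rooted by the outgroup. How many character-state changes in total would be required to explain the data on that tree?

9

Map each character onto (((Taxon 3,Taxon 4),(Taxon 9,Taxon 7)),Taxon 5) (rooted by Outgroup) and count the minimum state changes it requires (Fitch parsimony):
I: 2; II: 2; III: 3; IV: 2.
Total tree length = 9.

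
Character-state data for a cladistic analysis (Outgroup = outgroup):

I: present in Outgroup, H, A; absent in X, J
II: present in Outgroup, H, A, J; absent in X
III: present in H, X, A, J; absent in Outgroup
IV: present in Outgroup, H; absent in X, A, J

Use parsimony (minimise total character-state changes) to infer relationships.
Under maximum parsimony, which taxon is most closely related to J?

Character polarity is set by the outgroup: the derived state is whichever differs from the outgroup's state, so for I, II, IV the derived state is 'absent', and for the remaining characters it is 'present'.
I: derived state 'absent' in J and X only — synapomorphy for {J, X}.
II (derived state 'absent') is unique to X (autapomorphy; uninformative for grouping).
III (derived state 'present') is shared by all ingroup taxa — unites the whole ingroup.
IV: derived state 'absent' in A, J, and X only — synapomorphy for {A, J, X}.
Most parsimonious ingroup topology: (H,((X,J),A)).
J and X form a cherry on this tree, so they are sister taxa.

X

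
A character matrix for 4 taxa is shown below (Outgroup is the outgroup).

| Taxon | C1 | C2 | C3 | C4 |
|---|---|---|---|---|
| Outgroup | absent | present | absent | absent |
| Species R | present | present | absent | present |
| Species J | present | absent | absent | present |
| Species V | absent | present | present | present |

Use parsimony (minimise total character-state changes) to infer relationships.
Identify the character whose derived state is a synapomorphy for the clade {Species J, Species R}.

C1

Character polarity is set by the outgroup: the derived state is whichever differs from the outgroup's state, so for C2 the derived state is 'absent', and for the remaining characters it is 'present'.
C1: derived state 'present' in Species J and Species R only — synapomorphy for {Species J, Species R}.
C2 (derived state 'absent') is unique to Species J (autapomorphy; uninformative for grouping).
C3 (derived state 'present') is unique to Species V (autapomorphy; uninformative for grouping).
C4 (derived state 'present') is shared by all ingroup taxa — unites the whole ingroup.
Most parsimonious ingroup topology: ((Species R,Species J),Species V).
The clade {Species J, Species R} is supported by C1: its derived state 'present' occurs in exactly those taxa and in no other taxon (including the outgroup).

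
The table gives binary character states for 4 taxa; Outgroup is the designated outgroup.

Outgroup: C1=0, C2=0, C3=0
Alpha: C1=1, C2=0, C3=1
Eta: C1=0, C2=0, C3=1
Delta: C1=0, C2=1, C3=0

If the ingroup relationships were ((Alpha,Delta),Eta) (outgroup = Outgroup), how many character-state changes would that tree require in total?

4

Map each character onto ((Alpha,Delta),Eta) (rooted by Outgroup) and count the minimum state changes it requires (Fitch parsimony):
C1: 1; C2: 1; C3: 2.
Total tree length = 4.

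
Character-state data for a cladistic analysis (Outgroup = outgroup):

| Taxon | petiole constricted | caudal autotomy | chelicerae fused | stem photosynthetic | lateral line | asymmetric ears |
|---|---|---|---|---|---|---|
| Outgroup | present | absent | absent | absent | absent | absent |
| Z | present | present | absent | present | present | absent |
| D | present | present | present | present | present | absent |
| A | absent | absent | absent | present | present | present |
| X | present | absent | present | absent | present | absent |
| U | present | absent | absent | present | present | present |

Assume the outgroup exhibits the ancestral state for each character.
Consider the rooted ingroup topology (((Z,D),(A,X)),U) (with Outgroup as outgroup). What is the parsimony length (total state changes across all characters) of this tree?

Map each character onto (((Z,D),(A,X)),U) (rooted by Outgroup) and count the minimum state changes it requires (Fitch parsimony):
petiole constricted: 1; caudal autotomy: 1; chelicerae fused: 2; stem photosynthetic: 2; lateral line: 1; asymmetric ears: 2.
Total tree length = 9.

9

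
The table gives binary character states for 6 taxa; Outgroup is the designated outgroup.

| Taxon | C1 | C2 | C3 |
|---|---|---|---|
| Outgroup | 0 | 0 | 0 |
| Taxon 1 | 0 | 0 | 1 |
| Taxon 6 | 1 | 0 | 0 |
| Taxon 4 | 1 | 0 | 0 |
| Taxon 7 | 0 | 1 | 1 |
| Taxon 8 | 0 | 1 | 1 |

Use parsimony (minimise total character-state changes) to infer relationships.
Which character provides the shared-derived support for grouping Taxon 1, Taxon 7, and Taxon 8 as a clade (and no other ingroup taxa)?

C3

The outgroup has state '0' for every character, so '1' is the derived state throughout.
Only Taxon 4 and Taxon 6 show the derived state '1' for C1, supporting them as a clade.
C2 (derived state '1') is shared by Taxon 7 and Taxon 8 — a synapomorphy uniting that clade.
C3 (derived state '1') is shared by Taxon 1, Taxon 7, and Taxon 8 — a synapomorphy uniting that clade.
Most parsimonious ingroup topology: ((Taxon 1,(Taxon 7,Taxon 8)),(Taxon 6,Taxon 4)).
The clade {Taxon 1, Taxon 7, Taxon 8} is supported by C3: its derived state '1' occurs in exactly those taxa and in no other taxon (including the outgroup).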